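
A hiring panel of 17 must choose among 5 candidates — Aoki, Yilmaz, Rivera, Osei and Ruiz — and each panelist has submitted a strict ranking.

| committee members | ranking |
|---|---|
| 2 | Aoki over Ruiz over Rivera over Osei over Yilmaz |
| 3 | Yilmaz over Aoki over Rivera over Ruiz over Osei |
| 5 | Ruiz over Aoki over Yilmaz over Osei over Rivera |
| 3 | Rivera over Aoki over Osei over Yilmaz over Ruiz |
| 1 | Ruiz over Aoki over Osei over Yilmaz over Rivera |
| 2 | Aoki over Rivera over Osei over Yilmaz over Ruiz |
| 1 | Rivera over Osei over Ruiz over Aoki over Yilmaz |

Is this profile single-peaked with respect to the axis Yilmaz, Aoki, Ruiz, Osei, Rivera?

no

Axis positions: Yilmaz=1, Aoki=2, Ruiz=3, Osei=4, Rivera=5.
Cluster 1: ranking walks positions 2-3-5-4-1; Rivera is ranked above Osei even though Osei lies between Rivera and the peak Aoki on the axis — preferences dip and rise again. Not single-peaked.
Cluster 2: ranking walks positions 1-2-5-3-4; Rivera is ranked above Ruiz even though Ruiz lies between Rivera and the peak Yilmaz on the axis — preferences dip and rise again. Not single-peaked.
Cluster 3 (peak Ruiz at position 3): ranking walks positions 3-2-1-4-5, expanding outward from the peak — single-peaked.
Cluster 4: ranking walks positions 5-2-4-1-3; Aoki is ranked above Osei even though Osei lies between Aoki and the peak Rivera on the axis — preferences dip and rise again. Not single-peaked.
Cluster 5 (peak Ruiz at position 3): ranking walks positions 3-2-4-1-5, expanding outward from the peak — single-peaked.
Cluster 6: ranking walks positions 2-5-4-1-3; Rivera is ranked above Ruiz even though Ruiz lies between Rivera and the peak Aoki on the axis — preferences dip and rise again. Not single-peaked.
Cluster 7 (peak Rivera at position 5): ranking walks positions 5-4-3-2-1, expanding outward from the peak — single-peaked.
Cluster 1 violates single-peakedness, so the profile is not single-peaked on this axis.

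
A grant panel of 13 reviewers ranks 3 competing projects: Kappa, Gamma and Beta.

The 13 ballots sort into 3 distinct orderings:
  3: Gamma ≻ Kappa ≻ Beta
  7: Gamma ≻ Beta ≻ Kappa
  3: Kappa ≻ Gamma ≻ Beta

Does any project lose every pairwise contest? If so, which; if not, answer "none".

Kappa

Head-to-head results (13 reviewers):
Kappa vs Gamma: Gamma, 10–3.
Kappa vs Beta: 6 to 7, Beta.
Gamma vs Beta: Gamma is ranked higher on 3+7+3 = 13 ballots, Beta on 0. Gamma wins 13–0.
Kappa loses to every other project — it is the Condorcet loser.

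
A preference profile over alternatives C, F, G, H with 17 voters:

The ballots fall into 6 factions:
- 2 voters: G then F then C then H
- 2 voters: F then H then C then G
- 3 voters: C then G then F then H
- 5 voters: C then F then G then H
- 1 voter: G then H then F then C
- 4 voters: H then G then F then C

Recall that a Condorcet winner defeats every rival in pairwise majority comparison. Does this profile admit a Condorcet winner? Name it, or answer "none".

none

Pairwise majorities:
C vs F: F wins 9–8.
C vs G: C wins 10–7.
C vs H: C wins 10–7.
F vs G: 7 to 10, G.
F vs H: F preferred on 2+2+3+5 = 12 ballots; F wins 12–5.
G vs H: G wins 11–6.
No alternative is unbeaten: C loses to F; F loses to G; G loses to C; H loses to C. In particular C > G > F > C is a majority cycle — no Condorcet winner exists.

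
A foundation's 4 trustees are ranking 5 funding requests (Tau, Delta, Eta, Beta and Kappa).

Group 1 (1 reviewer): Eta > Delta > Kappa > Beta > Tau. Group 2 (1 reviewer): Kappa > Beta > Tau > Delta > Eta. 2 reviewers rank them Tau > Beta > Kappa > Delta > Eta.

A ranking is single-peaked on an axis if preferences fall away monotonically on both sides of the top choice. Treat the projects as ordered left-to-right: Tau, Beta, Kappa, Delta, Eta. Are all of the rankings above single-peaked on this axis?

yes

Axis positions: Tau=1, Beta=2, Kappa=3, Delta=4, Eta=5.
Group 1 (peak Eta at position 5): ranking walks positions 5-4-3-2-1, expanding outward from the peak — single-peaked.
Group 2 (peak Kappa at position 3): ranking walks positions 3-2-1-4-5, expanding outward from the peak — single-peaked.
Group 3 (peak Tau at position 1): ranking walks positions 1-2-3-4-5, expanding outward from the peak — single-peaked.
Every ranking is single-peaked on this axis.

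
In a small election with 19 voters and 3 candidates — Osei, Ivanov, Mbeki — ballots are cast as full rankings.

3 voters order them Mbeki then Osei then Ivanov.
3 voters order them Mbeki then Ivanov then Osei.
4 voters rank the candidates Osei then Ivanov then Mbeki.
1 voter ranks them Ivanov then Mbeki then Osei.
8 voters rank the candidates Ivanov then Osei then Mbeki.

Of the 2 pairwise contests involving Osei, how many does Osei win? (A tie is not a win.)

1

Osei against each rival (19 voters):
Osei vs Ivanov: Ivanov, 12–7.
Osei vs Mbeki: Osei, 12–7.
Osei beats Mbeki; loses to Ivanov — 1 pairwise win.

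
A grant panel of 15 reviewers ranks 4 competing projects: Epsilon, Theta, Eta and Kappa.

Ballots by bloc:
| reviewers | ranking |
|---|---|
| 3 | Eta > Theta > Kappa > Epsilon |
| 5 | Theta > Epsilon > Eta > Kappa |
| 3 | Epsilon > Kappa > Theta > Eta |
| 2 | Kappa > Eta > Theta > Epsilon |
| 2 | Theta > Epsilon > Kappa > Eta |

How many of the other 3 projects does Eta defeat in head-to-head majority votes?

1

Eta against each rival (15 reviewers):
Eta vs Epsilon: 5 to 10, Epsilon.
Eta vs Theta: Theta wins 10–5.
Eta vs Kappa: Eta is ranked higher on 3+5 = 8 ballots, Kappa on 7. Eta wins 8–7.
Eta beats Kappa; loses to Epsilon, Theta — 1 pairwise win.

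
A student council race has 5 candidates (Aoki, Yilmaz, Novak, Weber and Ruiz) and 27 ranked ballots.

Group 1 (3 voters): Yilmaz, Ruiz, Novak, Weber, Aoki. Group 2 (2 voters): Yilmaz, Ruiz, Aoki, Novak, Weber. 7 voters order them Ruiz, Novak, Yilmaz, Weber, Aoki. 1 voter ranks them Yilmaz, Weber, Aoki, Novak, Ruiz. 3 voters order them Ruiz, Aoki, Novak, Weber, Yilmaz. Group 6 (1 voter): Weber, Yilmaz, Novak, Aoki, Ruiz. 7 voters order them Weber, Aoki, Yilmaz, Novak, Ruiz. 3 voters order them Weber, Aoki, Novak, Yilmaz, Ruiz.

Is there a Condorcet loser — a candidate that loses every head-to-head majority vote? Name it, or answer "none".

Head-to-head results (27 voters):
Aoki–Yilmaz: Yilmaz 14–13.
Aoki vs Novak: Aoki, 16–11.
Aoki vs Weber: Weber, 22–5.
Aoki vs Ruiz: Ruiz wins 15–12.
Yilmaz vs Novak: Yilmaz wins 14–13.
Yilmaz vs Weber: 3+2+7+1 = 13 for Yilmaz, 14 for Weber — Weber by 14–13.
Yilmaz vs Ruiz: Yilmaz preferred on 3+2+1+1+7+3 = 17 ballots; Yilmaz wins 17–10.
Novak vs Weber: Novak wins 15–12.
Novak–Ruiz: Ruiz 15–12.
Weber vs Ruiz: Weber preferred on 1+1+7+3 = 12 ballots; Ruiz wins 15–12.
No candidate is winless: Aoki beats Novak; Yilmaz beats Aoki; Novak beats Weber; Weber beats Aoki; Ruiz beats Aoki. There is no Condorcet loser.

none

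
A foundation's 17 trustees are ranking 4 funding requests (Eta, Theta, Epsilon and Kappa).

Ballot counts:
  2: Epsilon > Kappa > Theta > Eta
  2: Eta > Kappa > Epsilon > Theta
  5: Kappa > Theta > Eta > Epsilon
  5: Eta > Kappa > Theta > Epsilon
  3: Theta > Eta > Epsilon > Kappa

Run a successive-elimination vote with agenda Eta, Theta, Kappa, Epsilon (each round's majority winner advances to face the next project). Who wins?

Kappa

Round 1: Eta vs Theta — 7–10, Theta advances.
Round 2: Theta vs Kappa — 3–14, Kappa advances.
Round 3: Kappa vs Epsilon — 12–5, Kappa advances.
Kappa survives the agenda.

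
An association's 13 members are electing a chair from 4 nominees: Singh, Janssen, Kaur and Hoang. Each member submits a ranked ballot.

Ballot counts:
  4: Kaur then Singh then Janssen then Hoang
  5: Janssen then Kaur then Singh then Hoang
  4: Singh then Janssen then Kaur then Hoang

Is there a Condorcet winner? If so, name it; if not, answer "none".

Pairwise majorities:
Singh vs Janssen: Singh, 8–5.
Singh vs Kaur: Kaur, 9–4.
Singh vs Hoang: Singh, 13–0.
Janssen vs Kaur: Janssen wins 9–4.
Janssen vs Hoang: Janssen, 13–0.
Kaur vs Hoang: Kaur wins 13–0.
No candidate is unbeaten: Singh loses to Kaur; Janssen loses to Singh; Kaur loses to Janssen; Hoang loses to Singh. In particular Singh → Janssen → Kaur → Singh is a majority cycle — no Condorcet winner exists.

none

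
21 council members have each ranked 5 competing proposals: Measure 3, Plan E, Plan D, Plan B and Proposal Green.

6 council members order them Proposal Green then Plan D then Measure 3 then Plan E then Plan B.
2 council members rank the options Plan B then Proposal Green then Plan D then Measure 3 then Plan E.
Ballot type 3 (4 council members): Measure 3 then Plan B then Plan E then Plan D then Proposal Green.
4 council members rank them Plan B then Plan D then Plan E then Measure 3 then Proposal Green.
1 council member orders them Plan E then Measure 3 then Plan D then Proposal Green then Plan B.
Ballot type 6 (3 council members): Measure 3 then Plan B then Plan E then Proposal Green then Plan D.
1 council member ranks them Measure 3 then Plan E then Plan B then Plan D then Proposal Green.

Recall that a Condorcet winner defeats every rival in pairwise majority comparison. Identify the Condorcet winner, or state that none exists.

none

Pairwise majorities:
Measure 3 vs Plan E: Measure 3 wins 16–5.
Measure 3 vs Plan D: Plan D wins 12–9.
Measure 3–Plan B: Measure 3 15–6.
Measure 3–Proposal Green: Measure 3 13–8.
Plan E vs Plan D: Plan D wins 12–9.
Plan E vs Plan B: Plan B wins 13–8.
Plan E–Proposal Green: Plan E 13–8.
Plan D vs Plan B: Plan B wins 14–7.
Plan D vs Proposal Green: Proposal Green wins 11–10.
Plan B vs Proposal Green: Plan B, 14–7.
Every option loses at least once (Measure 3 loses to Plan D; Plan E loses to Measure 3; Plan D loses to Plan B; Plan B loses to Measure 3; Proposal Green loses to Measure 3). The majority relation contains the cycle Measure 3 → Plan B → Plan D → Measure 3, so there is no Condorcet winner.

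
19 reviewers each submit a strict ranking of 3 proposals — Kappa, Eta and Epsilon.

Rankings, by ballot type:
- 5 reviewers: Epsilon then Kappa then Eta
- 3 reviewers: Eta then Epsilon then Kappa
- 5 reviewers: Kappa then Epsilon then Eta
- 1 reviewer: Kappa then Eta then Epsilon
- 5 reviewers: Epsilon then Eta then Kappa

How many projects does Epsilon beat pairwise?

Epsilon against each rival (19 reviewers):
Epsilon–Kappa: Epsilon 13–6.
Epsilon vs Eta: 15 to 4, Epsilon.
Epsilon beats Kappa, Eta — 2 pairwise wins.

2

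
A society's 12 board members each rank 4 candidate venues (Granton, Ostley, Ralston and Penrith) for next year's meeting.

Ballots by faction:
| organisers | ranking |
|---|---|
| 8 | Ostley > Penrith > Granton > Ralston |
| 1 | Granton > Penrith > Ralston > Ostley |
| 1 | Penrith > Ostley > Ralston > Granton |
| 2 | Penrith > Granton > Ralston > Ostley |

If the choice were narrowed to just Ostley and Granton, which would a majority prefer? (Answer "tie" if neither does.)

Ballots ranking Ostley above Granton: 8 + 1 = 9.
Ballots ranking Granton above Ostley: 12 − 9 = 3.
Ostley wins the head-to-head 9–3.

Ostley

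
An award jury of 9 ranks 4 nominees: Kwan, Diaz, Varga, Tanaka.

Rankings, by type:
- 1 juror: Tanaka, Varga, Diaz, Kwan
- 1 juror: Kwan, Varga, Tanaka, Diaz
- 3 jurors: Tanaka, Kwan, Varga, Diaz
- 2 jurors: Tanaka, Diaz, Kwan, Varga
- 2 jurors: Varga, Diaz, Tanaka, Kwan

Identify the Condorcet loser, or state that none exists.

none

Head-to-head results (9 jurors):
Kwan vs Diaz: Diaz wins 5–4.
Kwan–Varga: Kwan 6–3.
Kwan vs Tanaka: Tanaka, 8–1.
Diaz vs Varga: Varga wins 7–2.
Diaz vs Tanaka: Tanaka wins 7–2.
Varga vs Tanaka: Varga is ranked higher on 1+2 = 3 ballots, Tanaka on 6. Tanaka wins 6–3.
Each nominee has at least one pairwise win (Kwan beats Varga; Diaz beats Kwan; Varga beats Diaz; Tanaka beats Kwan) — no Condorcet loser.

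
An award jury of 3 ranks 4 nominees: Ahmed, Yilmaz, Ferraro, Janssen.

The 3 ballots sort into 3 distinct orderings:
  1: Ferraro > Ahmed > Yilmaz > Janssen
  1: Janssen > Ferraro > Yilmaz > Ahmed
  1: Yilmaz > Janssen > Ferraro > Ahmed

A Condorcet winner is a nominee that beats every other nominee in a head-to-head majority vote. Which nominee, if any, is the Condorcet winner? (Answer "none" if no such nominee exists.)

none

Pairwise majorities:
Ahmed vs Yilmaz: Ahmed preferred on 1 ballot; Yilmaz wins 2–1.
Ahmed vs Ferraro: Ferraro wins 3–0.
Ahmed–Janssen: Janssen 2–1.
Yilmaz vs Ferraro: Yilmaz preferred on 1 ballot; Ferraro wins 2–1.
Yilmaz vs Janssen: Yilmaz, 2–1.
Ferraro–Janssen: Janssen 2–1.
Each nominee drops at least one matchup (Ahmed loses to Yilmaz; Yilmaz loses to Ferraro; Ferraro loses to Janssen; Janssen loses to Yilmaz); the cycle Yilmaz → Janssen → Ferraro → Yilmaz rules out a Condorcet winner.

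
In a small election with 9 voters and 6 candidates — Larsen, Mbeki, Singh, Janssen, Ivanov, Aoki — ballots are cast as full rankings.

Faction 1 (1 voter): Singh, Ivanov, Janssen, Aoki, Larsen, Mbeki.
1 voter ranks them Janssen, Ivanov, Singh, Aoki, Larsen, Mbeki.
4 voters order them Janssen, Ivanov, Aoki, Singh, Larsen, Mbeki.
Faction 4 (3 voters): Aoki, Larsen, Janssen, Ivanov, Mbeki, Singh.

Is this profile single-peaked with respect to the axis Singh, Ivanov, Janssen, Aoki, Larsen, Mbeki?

Axis positions: Singh=1, Ivanov=2, Janssen=3, Aoki=4, Larsen=5, Mbeki=6.
Faction 1 (peak Singh at position 1): ranking walks positions 1-2-3-4-5-6, expanding outward from the peak — single-peaked.
Faction 2 (peak Janssen at position 3): ranking walks positions 3-2-1-4-5-6, expanding outward from the peak — single-peaked.
Faction 3 (peak Janssen at position 3): ranking walks positions 3-2-4-1-5-6, expanding outward from the peak — single-peaked.
Faction 4 (peak Aoki at position 4): ranking walks positions 4-5-3-2-6-1, expanding outward from the peak — single-peaked.
Every ranking is single-peaked on this axis.

yes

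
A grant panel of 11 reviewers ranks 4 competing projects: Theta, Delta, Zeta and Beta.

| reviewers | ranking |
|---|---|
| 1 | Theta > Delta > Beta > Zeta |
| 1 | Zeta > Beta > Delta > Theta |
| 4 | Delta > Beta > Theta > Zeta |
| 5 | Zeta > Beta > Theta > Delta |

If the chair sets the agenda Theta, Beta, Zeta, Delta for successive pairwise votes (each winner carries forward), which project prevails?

Zeta

Round 1: Theta vs Beta — 1–10, Beta advances.
Round 2: Beta vs Zeta — 5–6, Zeta advances.
Round 3: Zeta vs Delta — 6–5, Zeta advances.
The agenda winner is Zeta.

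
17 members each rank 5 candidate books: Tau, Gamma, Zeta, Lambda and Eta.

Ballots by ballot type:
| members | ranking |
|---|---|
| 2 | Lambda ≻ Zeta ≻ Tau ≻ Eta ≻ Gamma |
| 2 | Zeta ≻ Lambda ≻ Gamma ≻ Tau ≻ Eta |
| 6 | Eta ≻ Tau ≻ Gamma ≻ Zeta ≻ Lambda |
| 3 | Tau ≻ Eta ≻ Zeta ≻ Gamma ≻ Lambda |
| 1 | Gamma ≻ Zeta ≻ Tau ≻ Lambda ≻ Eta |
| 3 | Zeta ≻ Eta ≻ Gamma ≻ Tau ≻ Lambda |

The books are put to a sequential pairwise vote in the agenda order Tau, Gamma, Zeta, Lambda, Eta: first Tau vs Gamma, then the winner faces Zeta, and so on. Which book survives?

Eta

Round 1: Tau vs Gamma — 11–6, Tau advances.
Round 2: Tau vs Zeta — 9–8, Tau advances.
Round 3: Tau vs Lambda — 13–4, Tau advances.
Round 4: Tau vs Eta — 8–9, Eta advances.
Eta survives the agenda.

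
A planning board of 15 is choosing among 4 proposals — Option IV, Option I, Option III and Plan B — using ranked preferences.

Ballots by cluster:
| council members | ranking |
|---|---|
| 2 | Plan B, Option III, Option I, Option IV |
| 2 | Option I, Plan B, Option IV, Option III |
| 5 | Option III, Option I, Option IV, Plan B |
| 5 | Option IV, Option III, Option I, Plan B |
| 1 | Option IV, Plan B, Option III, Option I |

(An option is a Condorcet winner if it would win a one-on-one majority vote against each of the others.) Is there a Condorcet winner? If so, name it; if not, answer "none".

none

Check each pair by majority over 15 ballots:
Option IV vs Option I: Option IV preferred on 5+1 = 6 ballots; Option I wins 9–6.
Option IV vs Option III: Option IV is ranked higher on 2+5+1 = 8 ballots, Option III on 7. Option IV wins 8–7.
Option IV vs Plan B: 11 to 4, Option IV.
Option I vs Option III: 2 to 13, Option III.
Option I vs Plan B: Option I preferred on 2+5+5 = 12 ballots; Option I wins 12–3.
Option III vs Plan B: 10 to 5, Option III.
No option is unbeaten: Option IV loses to Option I; Option I loses to Option III; Option III loses to Option IV; Plan B loses to Option IV. In particular Option IV > Option III > Option I > Option IV is a majority cycle — no Condorcet winner exists.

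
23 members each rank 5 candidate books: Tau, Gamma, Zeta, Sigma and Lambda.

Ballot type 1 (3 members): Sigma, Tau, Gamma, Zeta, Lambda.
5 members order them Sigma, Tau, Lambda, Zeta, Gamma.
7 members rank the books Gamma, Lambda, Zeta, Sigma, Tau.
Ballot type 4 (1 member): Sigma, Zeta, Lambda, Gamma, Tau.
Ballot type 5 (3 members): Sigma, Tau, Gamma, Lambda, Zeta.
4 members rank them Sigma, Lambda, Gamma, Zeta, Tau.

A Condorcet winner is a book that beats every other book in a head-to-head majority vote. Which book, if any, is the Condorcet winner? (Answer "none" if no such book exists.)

Head-to-head results (23 members):
Tau vs Gamma: Tau is ranked higher on 3+5+3 = 11 ballots, Gamma on 12. Gamma wins 12–11.
Tau vs Zeta: 3+5+3 = 11 for Tau, 12 for Zeta — Zeta by 12–11.
Tau vs Sigma: 0 to 23, Sigma.
Tau vs Lambda: 3+5+3 = 11 for Tau, 12 for Lambda — Lambda by 12–11.
Gamma vs Zeta: 3+7+3+4 = 17 for Gamma, 6 for Zeta — Gamma by 17–6.
Gamma vs Sigma: Gamma preferred on 7 ballots; Sigma wins 16–7.
Gamma vs Lambda: 3+7+3 = 13 for Gamma, 10 for Lambda — Gamma by 13–10.
Zeta vs Sigma: Zeta preferred on 7 ballots; Sigma wins 16–7.
Zeta vs Lambda: Zeta preferred on 3+1 = 4 ballots; Lambda wins 19–4.
Sigma vs Lambda: 16 to 7, Sigma.
Only Sigma has no losses; Sigma is the Condorcet winner.

Sigma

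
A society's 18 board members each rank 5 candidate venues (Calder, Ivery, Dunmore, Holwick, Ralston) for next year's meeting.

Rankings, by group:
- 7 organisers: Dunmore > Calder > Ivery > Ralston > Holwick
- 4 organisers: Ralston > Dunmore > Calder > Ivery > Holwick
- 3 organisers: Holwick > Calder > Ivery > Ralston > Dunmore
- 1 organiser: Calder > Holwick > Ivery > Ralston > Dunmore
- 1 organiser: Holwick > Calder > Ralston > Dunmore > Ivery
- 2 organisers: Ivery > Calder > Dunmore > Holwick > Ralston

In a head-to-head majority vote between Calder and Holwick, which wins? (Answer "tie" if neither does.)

Calder

Ballots ranking Calder above Holwick: 7 + 4 + 1 + 2 = 14.
Ballots ranking Holwick above Calder: 18 − 14 = 4.
Calder wins the head-to-head 14–4.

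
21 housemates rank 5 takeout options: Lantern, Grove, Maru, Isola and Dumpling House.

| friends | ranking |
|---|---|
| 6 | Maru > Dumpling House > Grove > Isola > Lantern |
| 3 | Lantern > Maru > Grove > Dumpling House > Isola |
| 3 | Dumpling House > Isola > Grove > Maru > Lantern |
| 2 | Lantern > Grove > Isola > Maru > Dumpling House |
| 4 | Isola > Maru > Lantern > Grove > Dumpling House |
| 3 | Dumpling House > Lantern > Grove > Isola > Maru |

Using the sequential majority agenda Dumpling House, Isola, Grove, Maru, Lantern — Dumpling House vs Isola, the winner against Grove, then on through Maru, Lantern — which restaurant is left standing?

Maru

Round 1: Dumpling House vs Isola — 15–6, Dumpling House advances.
Round 2: Dumpling House vs Grove — 12–9, Dumpling House advances.
Round 3: Dumpling House vs Maru — 6–15, Maru advances.
Round 4: Maru vs Lantern — 13–8, Maru advances.
The agenda winner is Maru.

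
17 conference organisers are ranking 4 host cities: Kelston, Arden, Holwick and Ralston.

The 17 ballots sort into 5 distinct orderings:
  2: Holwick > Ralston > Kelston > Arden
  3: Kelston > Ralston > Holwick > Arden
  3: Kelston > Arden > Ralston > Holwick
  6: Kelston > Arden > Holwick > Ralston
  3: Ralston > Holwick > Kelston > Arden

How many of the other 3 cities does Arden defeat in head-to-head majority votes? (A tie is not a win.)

2

Arden against each rival (17 organisers):
Arden vs Kelston: Kelston, 17–0.
Arden vs Holwick: Arden is ranked higher on 3+6 = 9 ballots, Holwick on 8. Arden wins 9–8.
Arden–Ralston: Arden 9–8.
Arden beats Holwick, Ralston; loses to Kelston — 2 pairwise wins.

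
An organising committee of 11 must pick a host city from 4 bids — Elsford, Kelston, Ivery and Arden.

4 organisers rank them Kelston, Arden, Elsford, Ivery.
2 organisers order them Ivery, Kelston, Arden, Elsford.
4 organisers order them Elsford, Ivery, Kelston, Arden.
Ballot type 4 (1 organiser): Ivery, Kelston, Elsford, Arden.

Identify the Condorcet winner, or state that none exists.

Check each pair by majority over 11 ballots:
Elsford vs Kelston: 4 for Elsford, 7 for Kelston — Kelston by 7–4.
Elsford vs Ivery: Elsford preferred on 4+4 = 8 ballots; Elsford wins 8–3.
Elsford vs Arden: Elsford preferred on 4+1 = 5 ballots; Arden wins 6–5.
Kelston vs Ivery: 4 for Kelston, 7 for Ivery — Ivery by 7–4.
Kelston vs Arden: Kelston is ranked higher on 4+2+4+1 = 11 ballots, Arden on 0. Kelston wins 11–0.
Ivery vs Arden: Ivery is ranked higher on 2+4+1 = 7 ballots, Arden on 4. Ivery wins 7–4.
No city is unbeaten: Elsford loses to Kelston; Kelston loses to Ivery; Ivery loses to Elsford; Arden loses to Kelston. In particular Elsford → Ivery → Kelston → Elsford is a majority cycle — no Condorcet winner exists.

none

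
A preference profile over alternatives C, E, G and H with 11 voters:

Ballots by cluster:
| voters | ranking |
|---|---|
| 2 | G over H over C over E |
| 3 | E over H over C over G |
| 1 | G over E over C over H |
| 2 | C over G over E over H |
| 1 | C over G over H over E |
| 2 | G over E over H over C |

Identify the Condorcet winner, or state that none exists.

Pairwise majorities:
C vs E: 5 to 6, E.
C vs G: 3+2+1 = 6 for C, 5 for G — C by 6–5.
C vs H: C is ranked higher on 1+2+1 = 4 ballots, H on 7. H wins 7–4.
E vs G: 3 to 8, G.
E vs H: E is ranked higher on 3+1+2+2 = 8 ballots, H on 3. E wins 8–3.
G vs H: 2+1+2+1+2 = 8 for G, 3 for H — G by 8–3.
Each alternative drops at least one matchup (C loses to E; E loses to G; G loses to C; H loses to E); the cycle C > G > E > C rules out a Condorcet winner.

none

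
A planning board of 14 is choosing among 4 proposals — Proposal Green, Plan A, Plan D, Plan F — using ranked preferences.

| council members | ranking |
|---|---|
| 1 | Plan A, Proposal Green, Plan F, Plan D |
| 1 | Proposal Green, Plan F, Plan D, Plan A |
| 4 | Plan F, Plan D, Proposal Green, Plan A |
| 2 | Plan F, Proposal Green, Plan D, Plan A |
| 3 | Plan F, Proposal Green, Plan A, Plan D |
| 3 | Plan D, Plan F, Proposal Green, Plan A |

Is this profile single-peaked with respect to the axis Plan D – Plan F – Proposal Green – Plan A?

Axis positions: Plan D=1, Plan F=2, Proposal Green=3, Plan A=4.
Faction 1 (peak Plan A at position 4): ranking walks positions 4-3-2-1, expanding outward from the peak — single-peaked.
Faction 2 (peak Proposal Green at position 3): ranking walks positions 3-2-1-4, expanding outward from the peak — single-peaked.
Faction 3 (peak Plan F at position 2): ranking walks positions 2-1-3-4, expanding outward from the peak — single-peaked.
Faction 4 (peak Plan F at position 2): ranking walks positions 2-3-1-4, expanding outward from the peak — single-peaked.
Faction 5 (peak Plan F at position 2): ranking walks positions 2-3-4-1, expanding outward from the peak — single-peaked.
Faction 6 (peak Plan D at position 1): ranking walks positions 1-2-3-4, expanding outward from the peak — single-peaked.
Every ranking is single-peaked on this axis.

yes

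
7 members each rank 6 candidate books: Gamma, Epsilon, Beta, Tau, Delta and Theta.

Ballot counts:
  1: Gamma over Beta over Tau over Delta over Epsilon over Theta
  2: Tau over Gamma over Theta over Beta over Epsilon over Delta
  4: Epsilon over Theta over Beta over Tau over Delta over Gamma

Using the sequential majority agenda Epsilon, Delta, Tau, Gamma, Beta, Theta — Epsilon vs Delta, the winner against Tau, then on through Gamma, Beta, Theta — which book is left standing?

Round 1: Epsilon vs Delta — 6–1, Epsilon advances.
Round 2: Epsilon vs Tau — 4–3, Epsilon advances.
Round 3: Epsilon vs Gamma — 4–3, Epsilon advances.
Round 4: Epsilon vs Beta — 4–3, Epsilon advances.
Round 5: Epsilon vs Theta — 5–2, Epsilon advances.
The agenda winner is Epsilon.

Epsilon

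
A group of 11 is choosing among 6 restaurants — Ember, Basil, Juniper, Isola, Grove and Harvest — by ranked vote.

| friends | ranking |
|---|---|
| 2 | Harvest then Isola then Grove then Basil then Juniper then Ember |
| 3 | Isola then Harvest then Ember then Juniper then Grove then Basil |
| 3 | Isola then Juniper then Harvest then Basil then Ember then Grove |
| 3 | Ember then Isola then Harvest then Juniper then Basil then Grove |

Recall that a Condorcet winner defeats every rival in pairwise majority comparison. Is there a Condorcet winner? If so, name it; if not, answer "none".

Head-to-head results (11 friends):
Ember vs Basil: Ember, 6–5.
Ember vs Juniper: Ember wins 6–5.
Ember–Isola: Isola 8–3.
Ember–Grove: Ember 9–2.
Ember–Harvest: Harvest 8–3.
Basil–Juniper: Juniper 9–2.
Basil vs Isola: Isola, 11–0.
Basil vs Grove: Basil wins 6–5.
Basil–Harvest: Harvest 11–0.
Juniper vs Isola: Isola wins 11–0.
Juniper–Grove: Juniper 9–2.
Juniper vs Harvest: Harvest wins 8–3.
Isola vs Grove: Isola, 11–0.
Isola vs Harvest: Isola, 9–2.
Grove vs Harvest: Harvest, 11–0.
Isola wins every pairwise contest, so Isola is the Condorcet winner.

Isola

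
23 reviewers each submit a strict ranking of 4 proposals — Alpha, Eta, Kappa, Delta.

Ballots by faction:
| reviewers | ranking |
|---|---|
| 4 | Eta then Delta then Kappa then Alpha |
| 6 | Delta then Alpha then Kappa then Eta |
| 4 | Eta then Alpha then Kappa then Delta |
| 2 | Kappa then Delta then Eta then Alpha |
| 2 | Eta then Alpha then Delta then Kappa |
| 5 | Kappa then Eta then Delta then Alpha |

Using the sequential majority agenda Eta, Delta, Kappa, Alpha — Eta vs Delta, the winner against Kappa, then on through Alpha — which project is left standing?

Alpha

Round 1: Eta vs Delta — 15–8, Eta advances.
Round 2: Eta vs Kappa — 10–13, Kappa advances.
Round 3: Kappa vs Alpha — 11–12, Alpha advances.
The agenda winner is Alpha.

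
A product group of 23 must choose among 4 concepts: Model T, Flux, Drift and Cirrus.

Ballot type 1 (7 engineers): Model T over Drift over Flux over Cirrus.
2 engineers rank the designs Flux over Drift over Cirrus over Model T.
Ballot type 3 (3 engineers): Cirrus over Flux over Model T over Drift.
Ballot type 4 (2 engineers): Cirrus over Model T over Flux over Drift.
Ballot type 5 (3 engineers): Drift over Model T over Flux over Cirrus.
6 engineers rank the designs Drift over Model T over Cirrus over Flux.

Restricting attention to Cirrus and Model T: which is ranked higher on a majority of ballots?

Model T

Ballots ranking Cirrus above Model T: 2 + 3 + 2 = 7.
Ballots ranking Model T above Cirrus: 23 − 7 = 16.
Model T wins the head-to-head 16–7.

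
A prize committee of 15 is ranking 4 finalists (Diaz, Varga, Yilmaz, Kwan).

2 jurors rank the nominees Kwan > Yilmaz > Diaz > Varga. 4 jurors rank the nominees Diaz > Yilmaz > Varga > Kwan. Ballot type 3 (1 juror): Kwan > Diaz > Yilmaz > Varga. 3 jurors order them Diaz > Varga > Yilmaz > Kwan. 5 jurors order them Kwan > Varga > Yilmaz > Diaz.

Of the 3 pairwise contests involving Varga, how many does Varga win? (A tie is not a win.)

Varga against each rival (15 jurors):
Varga vs Diaz: Diaz, 10–5.
Varga–Yilmaz: Varga 8–7.
Varga vs Kwan: 7 to 8, Kwan.
Varga beats Yilmaz; loses to Diaz, Kwan — 1 pairwise win.

1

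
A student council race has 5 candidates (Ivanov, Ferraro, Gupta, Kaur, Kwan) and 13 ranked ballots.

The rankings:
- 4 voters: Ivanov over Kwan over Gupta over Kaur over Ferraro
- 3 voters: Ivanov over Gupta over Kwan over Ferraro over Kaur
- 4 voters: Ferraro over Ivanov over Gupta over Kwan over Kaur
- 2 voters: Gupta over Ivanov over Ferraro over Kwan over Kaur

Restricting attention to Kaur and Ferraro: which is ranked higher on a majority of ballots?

Ferraro

Ballots ranking Kaur above Ferraro: 4.
Ballots ranking Ferraro above Kaur: 13 − 4 = 9.
Ferraro wins the head-to-head 9–4.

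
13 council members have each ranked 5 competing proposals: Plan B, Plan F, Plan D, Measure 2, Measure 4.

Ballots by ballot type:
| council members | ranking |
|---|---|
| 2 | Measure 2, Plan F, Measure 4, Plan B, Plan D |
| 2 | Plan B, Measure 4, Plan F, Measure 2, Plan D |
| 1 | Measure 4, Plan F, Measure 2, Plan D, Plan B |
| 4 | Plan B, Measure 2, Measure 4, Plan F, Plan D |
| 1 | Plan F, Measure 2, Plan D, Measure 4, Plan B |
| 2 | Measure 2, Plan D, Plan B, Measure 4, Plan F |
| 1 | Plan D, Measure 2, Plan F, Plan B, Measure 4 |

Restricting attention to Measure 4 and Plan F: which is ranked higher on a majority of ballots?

Ballots ranking Measure 4 above Plan F: 2 + 1 + 4 + 2 = 9.
Ballots ranking Plan F above Measure 4: 13 − 9 = 4.
Measure 4 wins the head-to-head 9–4.

Measure 4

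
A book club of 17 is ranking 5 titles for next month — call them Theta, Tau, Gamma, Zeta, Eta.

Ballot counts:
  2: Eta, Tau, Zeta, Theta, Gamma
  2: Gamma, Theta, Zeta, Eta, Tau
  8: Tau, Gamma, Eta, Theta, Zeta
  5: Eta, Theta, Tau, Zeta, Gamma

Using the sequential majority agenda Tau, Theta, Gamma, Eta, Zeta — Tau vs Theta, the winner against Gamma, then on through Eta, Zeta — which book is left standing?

Eta

Round 1: Tau vs Theta — 10–7, Tau advances.
Round 2: Tau vs Gamma — 15–2, Tau advances.
Round 3: Tau vs Eta — 8–9, Eta advances.
Round 4: Eta vs Zeta — 15–2, Eta advances.
The agenda winner is Eta.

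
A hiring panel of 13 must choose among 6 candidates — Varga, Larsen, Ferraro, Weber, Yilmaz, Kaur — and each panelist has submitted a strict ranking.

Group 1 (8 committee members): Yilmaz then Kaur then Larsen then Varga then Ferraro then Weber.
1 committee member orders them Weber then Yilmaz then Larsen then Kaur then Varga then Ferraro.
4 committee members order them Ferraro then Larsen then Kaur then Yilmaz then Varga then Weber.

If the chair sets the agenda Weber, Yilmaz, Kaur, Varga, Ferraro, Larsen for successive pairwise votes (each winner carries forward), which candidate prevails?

Yilmaz

Round 1: Weber vs Yilmaz — 1–12, Yilmaz advances.
Round 2: Yilmaz vs Kaur — 9–4, Yilmaz advances.
Round 3: Yilmaz vs Varga — 13–0, Yilmaz advances.
Round 4: Yilmaz vs Ferraro — 9–4, Yilmaz advances.
Round 5: Yilmaz vs Larsen — 9–4, Yilmaz advances.
Yilmaz survives the agenda.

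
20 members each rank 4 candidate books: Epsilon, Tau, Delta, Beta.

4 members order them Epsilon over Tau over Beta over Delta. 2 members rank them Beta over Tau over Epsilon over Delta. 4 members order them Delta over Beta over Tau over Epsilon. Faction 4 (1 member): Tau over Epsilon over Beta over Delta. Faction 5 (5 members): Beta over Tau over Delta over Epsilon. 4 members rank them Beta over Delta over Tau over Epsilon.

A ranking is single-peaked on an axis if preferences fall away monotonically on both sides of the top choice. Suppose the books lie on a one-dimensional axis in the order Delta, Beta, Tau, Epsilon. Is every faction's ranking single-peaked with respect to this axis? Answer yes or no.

Axis positions: Delta=1, Beta=2, Tau=3, Epsilon=4.
Faction 1 (peak Epsilon at position 4): ranking walks positions 4-3-2-1, expanding outward from the peak — single-peaked.
Faction 2 (peak Beta at position 2): ranking walks positions 2-3-4-1, expanding outward from the peak — single-peaked.
Faction 3 (peak Delta at position 1): ranking walks positions 1-2-3-4, expanding outward from the peak — single-peaked.
Faction 4 (peak Tau at position 3): ranking walks positions 3-4-2-1, expanding outward from the peak — single-peaked.
Faction 5 (peak Beta at position 2): ranking walks positions 2-3-1-4, expanding outward from the peak — single-peaked.
Faction 6 (peak Beta at position 2): ranking walks positions 2-1-3-4, expanding outward from the peak — single-peaked.
Every ranking is single-peaked on this axis.

yes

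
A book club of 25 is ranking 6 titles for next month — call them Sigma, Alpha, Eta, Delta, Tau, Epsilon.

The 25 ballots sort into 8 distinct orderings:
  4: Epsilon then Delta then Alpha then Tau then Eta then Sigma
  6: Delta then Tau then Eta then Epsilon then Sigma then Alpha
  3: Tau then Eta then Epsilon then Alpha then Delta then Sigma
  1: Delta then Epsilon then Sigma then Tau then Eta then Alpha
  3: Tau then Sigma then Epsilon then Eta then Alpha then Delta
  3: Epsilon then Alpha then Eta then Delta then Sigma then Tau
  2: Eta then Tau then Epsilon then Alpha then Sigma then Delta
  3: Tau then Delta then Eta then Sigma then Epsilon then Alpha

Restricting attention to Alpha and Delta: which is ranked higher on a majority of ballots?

Ballots ranking Alpha above Delta: 3 + 3 + 3 + 2 = 11.
Ballots ranking Delta above Alpha: 25 − 11 = 14.
Delta wins the head-to-head 14–11.

Delta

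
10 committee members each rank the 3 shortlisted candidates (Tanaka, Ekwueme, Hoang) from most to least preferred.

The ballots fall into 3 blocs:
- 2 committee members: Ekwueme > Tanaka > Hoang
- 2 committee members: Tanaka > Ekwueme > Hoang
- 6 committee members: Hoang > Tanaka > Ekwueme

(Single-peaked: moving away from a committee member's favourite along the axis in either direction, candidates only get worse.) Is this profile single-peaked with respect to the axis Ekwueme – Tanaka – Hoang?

Axis positions: Ekwueme=1, Tanaka=2, Hoang=3.
Bloc 1 (peak Ekwueme at position 1): ranking walks positions 1-2-3, expanding outward from the peak — single-peaked.
Bloc 2 (peak Tanaka at position 2): ranking walks positions 2-1-3, expanding outward from the peak — single-peaked.
Bloc 3 (peak Hoang at position 3): ranking walks positions 3-2-1, expanding outward from the peak — single-peaked.
Every ranking is single-peaked on this axis.

yes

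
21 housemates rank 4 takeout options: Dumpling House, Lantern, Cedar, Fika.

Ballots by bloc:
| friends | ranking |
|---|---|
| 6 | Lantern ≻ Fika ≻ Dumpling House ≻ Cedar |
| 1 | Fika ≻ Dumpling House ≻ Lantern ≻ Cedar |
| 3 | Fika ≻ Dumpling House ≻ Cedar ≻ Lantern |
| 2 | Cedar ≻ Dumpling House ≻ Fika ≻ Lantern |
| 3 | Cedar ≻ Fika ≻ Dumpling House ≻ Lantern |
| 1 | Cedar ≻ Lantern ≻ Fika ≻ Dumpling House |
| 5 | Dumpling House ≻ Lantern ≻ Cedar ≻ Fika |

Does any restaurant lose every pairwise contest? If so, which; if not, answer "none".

Pairwise majorities:
Dumpling House vs Lantern: Dumpling House is ranked higher on 1+3+2+3+5 = 14 ballots, Lantern on 7. Dumpling House wins 14–7.
Dumpling House vs Cedar: Dumpling House preferred on 6+1+3+5 = 15 ballots; Dumpling House wins 15–6.
Dumpling House vs Fika: Dumpling House is ranked higher on 2+5 = 7 ballots, Fika on 14. Fika wins 14–7.
Lantern vs Cedar: Lantern preferred on 6+1+5 = 12 ballots; Lantern wins 12–9.
Lantern vs Fika: Lantern is ranked higher on 6+1+5 = 12 ballots, Fika on 9. Lantern wins 12–9.
Cedar vs Fika: Cedar wins 11–10.
Every restaurant wins at least one matchup (Dumpling House beats Lantern; Lantern beats Cedar; Cedar beats Fika; Fika beats Dumpling House), so there is no Condorcet loser.

none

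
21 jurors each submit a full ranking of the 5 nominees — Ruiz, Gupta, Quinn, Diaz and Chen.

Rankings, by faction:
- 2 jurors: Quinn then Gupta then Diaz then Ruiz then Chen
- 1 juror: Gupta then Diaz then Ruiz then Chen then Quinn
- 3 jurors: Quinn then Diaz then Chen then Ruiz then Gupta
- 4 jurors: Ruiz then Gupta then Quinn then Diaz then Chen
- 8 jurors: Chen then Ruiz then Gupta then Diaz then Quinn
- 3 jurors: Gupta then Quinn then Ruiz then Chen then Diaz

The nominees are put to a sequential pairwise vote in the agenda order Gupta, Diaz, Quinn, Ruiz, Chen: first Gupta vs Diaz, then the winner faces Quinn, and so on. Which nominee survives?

Chen

Round 1: Gupta vs Diaz — 18–3, Gupta advances.
Round 2: Gupta vs Quinn — 16–5, Gupta advances.
Round 3: Gupta vs Ruiz — 6–15, Ruiz advances.
Round 4: Ruiz vs Chen — 10–11, Chen advances.
The agenda winner is Chen.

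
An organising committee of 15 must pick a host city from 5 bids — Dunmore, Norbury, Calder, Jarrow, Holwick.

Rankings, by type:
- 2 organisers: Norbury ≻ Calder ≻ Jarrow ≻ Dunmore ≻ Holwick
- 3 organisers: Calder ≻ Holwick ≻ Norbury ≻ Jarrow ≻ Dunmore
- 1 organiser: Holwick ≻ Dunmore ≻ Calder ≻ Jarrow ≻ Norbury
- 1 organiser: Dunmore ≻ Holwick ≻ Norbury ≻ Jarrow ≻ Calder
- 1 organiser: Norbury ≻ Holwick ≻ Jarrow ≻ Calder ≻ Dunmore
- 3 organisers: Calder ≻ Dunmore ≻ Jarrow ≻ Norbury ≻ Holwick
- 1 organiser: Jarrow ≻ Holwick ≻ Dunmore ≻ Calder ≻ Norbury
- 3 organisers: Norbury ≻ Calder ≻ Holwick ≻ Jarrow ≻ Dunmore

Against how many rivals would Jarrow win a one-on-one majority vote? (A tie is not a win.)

Jarrow against each rival (15 organisers):
Jarrow vs Dunmore: Jarrow, 10–5.
Jarrow vs Norbury: Jarrow is ranked higher on 1+3+1 = 5 ballots, Norbury on 10. Norbury wins 10–5.
Jarrow–Calder: Calder 12–3.
Jarrow–Holwick: Holwick 9–6.
Jarrow beats Dunmore; loses to Norbury, Calder, Holwick — 1 pairwise win.

1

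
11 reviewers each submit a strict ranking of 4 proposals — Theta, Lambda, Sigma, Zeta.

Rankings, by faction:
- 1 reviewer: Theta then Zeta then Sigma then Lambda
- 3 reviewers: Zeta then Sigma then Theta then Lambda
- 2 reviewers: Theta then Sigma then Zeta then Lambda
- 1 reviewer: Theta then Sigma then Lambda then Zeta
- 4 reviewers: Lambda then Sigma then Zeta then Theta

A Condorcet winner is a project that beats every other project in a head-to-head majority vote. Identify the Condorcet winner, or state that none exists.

Pairwise majorities:
Theta vs Lambda: Theta preferred on 1+3+2+1 = 7 ballots; Theta wins 7–4.
Theta vs Sigma: 4 to 7, Sigma.
Theta vs Zeta: 4 to 7, Zeta.
Lambda vs Sigma: Lambda preferred on 4 ballots; Sigma wins 7–4.
Lambda vs Zeta: 1+4 = 5 for Lambda, 6 for Zeta — Zeta by 6–5.
Sigma vs Zeta: Sigma preferred on 2+1+4 = 7 ballots; Sigma wins 7–4.
Sigma wins every pairwise contest, so Sigma is the Condorcet winner.

Sigma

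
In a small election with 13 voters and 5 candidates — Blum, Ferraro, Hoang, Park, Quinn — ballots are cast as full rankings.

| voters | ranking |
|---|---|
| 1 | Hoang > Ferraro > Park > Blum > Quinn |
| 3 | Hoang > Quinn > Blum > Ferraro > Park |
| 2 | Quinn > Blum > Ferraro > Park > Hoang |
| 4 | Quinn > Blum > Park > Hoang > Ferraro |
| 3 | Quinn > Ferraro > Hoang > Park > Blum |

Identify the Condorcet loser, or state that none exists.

Park

Pairwise majorities:
Blum vs Ferraro: 3+2+4 = 9 for Blum, 4 for Ferraro — Blum by 9–4.
Blum vs Hoang: Hoang wins 7–6.
Blum vs Park: Blum preferred on 3+2+4 = 9 ballots; Blum wins 9–4.
Blum vs Quinn: Blum is ranked higher on 1 ballot, Quinn on 12. Quinn wins 12–1.
Ferraro vs Hoang: Ferraro is ranked higher on 2+3 = 5 ballots, Hoang on 8. Hoang wins 8–5.
Ferraro vs Park: Ferraro is ranked higher on 1+3+2+3 = 9 ballots, Park on 4. Ferraro wins 9–4.
Ferraro vs Quinn: Quinn wins 12–1.
Hoang vs Park: 7 to 6, Hoang.
Hoang vs Quinn: Quinn, 9–4.
Park vs Quinn: Quinn wins 12–1.
Only Park has no wins; Park is the Condorcet loser.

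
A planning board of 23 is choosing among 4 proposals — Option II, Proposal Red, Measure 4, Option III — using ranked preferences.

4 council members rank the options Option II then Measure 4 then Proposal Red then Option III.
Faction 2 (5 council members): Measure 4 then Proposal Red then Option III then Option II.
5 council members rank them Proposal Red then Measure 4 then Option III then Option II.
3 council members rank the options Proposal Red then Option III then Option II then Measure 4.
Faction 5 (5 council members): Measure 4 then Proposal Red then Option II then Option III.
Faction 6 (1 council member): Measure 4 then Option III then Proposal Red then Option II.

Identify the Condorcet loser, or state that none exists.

Head-to-head results (23 council members):
Option II vs Proposal Red: Option II preferred on 4 ballots; Proposal Red wins 19–4.
Option II vs Measure 4: Measure 4 wins 16–7.
Option II vs Option III: Option III, 14–9.
Proposal Red–Measure 4: Measure 4 15–8.
Proposal Red vs Option III: Proposal Red wins 22–1.
Measure 4 vs Option III: Measure 4 wins 20–3.
Only Option II has no wins; Option II is the Condorcet loser.

Option II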